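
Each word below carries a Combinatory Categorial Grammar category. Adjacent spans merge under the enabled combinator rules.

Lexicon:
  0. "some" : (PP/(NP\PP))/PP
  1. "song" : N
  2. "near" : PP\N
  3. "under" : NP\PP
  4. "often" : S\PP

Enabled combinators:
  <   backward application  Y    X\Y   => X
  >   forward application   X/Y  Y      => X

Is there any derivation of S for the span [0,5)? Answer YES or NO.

YES

[0,5] S   <
  [0,4] PP   >
    [0,3] PP/(NP\PP)   >
      [0,1] "some" : (PP/(NP\PP))/PP
      [1,3] PP   <
        [1,2] "song" : N
        [2,3] "near" : PP\N
    [3,4] "under" : NP\PP
  [4,5] "often" : S\PP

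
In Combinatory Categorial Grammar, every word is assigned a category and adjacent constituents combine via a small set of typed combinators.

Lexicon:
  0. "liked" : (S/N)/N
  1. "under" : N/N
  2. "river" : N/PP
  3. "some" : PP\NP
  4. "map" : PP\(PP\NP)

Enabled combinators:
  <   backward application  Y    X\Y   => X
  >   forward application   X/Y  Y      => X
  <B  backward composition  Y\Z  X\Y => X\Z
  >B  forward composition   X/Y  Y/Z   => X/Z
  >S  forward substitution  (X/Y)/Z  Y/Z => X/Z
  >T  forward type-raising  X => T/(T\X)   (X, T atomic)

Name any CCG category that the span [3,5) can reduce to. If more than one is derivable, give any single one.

PP

[0,5] S   >
  [0,3] S/PP   >B
    [0,2] S/N   >S
      [0,1] "liked" : (S/N)/N
      [1,2] "under" : N/N
    [2,3] "river" : N/PP
  [3,5] PP   <
    [3,4] "some" : PP\NP
    [4,5] "map" : PP\(PP\NP)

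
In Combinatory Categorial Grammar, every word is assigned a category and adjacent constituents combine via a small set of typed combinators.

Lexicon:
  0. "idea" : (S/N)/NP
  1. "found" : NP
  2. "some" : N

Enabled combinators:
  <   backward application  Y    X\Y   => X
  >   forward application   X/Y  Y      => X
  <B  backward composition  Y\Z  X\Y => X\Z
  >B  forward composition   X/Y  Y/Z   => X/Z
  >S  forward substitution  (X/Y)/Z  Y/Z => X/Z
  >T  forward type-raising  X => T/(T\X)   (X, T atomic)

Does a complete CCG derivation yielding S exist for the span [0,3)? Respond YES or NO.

[0,3] S   >
  [0,2] S/N   >
    [0,1] "idea" : (S/N)/NP
    [1,2] "found" : NP
  [2,3] "some" : N

YES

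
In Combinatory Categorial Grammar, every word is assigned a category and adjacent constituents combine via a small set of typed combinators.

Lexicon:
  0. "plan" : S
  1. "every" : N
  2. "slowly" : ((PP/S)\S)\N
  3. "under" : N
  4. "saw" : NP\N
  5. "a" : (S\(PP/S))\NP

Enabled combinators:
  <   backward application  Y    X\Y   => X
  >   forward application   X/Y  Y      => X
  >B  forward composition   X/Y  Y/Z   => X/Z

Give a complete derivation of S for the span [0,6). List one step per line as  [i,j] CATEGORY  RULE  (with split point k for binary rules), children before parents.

[0,1] S  lex  "plan"
[1,2] N  lex  "every"
[2,3] ((PP/S)\S)\N  lex  "slowly"
[1,3] (PP/S)\S  <  k=2
[0,3] PP/S  <  k=1
[3,4] N  lex  "under"
[4,5] NP\N  lex  "saw"
[3,5] NP  <  k=4
[5,6] (S\(PP/S))\NP  lex  "a"
[3,6] S\(PP/S)  <  k=5
[0,6] S  <  k=3

[0,6] S   <
  [0,3] PP/S   <
    [0,1] "plan" : S
    [1,3] (PP/S)\S   <
      [1,2] "every" : N
      [2,3] "slowly" : ((PP/S)\S)\N
  [3,6] S\(PP/S)   <
    [3,5] NP   <
      [3,4] "under" : N
      [4,5] "saw" : NP\N
    [5,6] "a" : (S\(PP/S))\NP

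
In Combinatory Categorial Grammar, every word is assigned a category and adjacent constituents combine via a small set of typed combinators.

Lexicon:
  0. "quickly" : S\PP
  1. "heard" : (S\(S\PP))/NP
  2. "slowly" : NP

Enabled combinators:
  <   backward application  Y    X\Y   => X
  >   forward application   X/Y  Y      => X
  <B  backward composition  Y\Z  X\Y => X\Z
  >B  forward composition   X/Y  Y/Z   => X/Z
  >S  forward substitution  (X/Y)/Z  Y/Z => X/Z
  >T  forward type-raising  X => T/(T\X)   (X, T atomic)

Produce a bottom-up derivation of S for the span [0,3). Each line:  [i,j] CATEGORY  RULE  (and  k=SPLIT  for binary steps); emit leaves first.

[0,1] S\PP  lex  "quickly"
[1,2] (S\(S\PP))/NP  lex  "heard"
[2,3] NP  lex  "slowly"
[1,3] S\(S\PP)  >  k=2
[0,3] S  <  k=1

[0,3] S   <
  [0,1] "quickly" : S\PP
  [1,3] S\(S\PP)   >
    [1,2] "heard" : (S\(S\PP))/NP
    [2,3] "slowly" : NP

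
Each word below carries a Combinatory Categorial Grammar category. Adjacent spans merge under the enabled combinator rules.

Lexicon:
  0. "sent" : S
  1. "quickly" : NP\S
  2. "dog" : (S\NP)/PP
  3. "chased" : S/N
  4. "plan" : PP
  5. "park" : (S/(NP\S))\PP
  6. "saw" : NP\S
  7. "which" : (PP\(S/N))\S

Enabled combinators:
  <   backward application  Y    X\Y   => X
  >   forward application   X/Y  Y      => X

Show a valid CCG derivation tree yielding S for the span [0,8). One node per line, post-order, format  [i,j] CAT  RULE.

[0,8] S   <
  [0,2] NP   <
    [0,1] "sent" : S
    [1,2] "quickly" : NP\S
  [2,8] S\NP   >
    [2,3] "dog" : (S\NP)/PP
    [3,8] PP   <
      [3,4] "chased" : S/N
      [4,8] PP\(S/N)   <
        [4,7] S   >
          [4,6] S/(NP\S)   <
            [4,5] "plan" : PP
            [5,6] "park" : (S/(NP\S))\PP
          [6,7] "saw" : NP\S
        [7,8] "which" : (PP\(S/N))\S

[0,1] S  lex  "sent"
[1,2] NP\S  lex  "quickly"
[0,2] NP  <  k=1
[2,3] (S\NP)/PP  lex  "dog"
[3,4] S/N  lex  "chased"
[4,5] PP  lex  "plan"
[5,6] (S/(NP\S))\PP  lex  "park"
[4,6] S/(NP\S)  <  k=5
[6,7] NP\S  lex  "saw"
[4,7] S  >  k=6
[7,8] (PP\(S/N))\S  lex  "which"
[4,8] PP\(S/N)  <  k=7
[3,8] PP  <  k=4
[2,8] S\NP  >  k=3
[0,8] S  <  k=2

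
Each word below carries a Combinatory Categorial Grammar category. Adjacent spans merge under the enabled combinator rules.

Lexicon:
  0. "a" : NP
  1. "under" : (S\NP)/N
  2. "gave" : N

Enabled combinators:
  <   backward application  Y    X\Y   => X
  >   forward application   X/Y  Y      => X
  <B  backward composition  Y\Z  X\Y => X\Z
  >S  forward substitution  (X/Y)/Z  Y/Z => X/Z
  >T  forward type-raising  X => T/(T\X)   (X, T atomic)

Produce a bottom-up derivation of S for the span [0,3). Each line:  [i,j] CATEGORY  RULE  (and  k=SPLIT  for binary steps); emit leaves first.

[0,3] S   >
  [0,1] S/(S\NP)   >T
    [0,1] "a" : NP
  [1,3] S\NP   >
    [1,2] "under" : (S\NP)/N
    [2,3] "gave" : N

[0,1] NP  lex  "a"
[0,1] S/(S\NP)  >T
[1,2] (S\NP)/N  lex  "under"
[2,3] N  lex  "gave"
[1,3] S\NP  >  k=2
[0,3] S  >  k=1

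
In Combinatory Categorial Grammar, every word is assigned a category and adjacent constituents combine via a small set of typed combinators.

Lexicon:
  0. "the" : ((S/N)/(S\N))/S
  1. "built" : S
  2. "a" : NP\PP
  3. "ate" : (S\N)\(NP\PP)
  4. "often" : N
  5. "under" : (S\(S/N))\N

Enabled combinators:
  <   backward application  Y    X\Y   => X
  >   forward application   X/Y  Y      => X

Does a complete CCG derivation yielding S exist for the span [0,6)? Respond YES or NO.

[0,6] S   <
  [0,4] S/N   >
    [0,2] (S/N)/(S\N)   >
      [0,1] "the" : ((S/N)/(S\N))/S
      [1,2] "built" : S
    [2,4] S\N   <
      [2,3] "a" : NP\PP
      [3,4] "ate" : (S\N)\(NP\PP)
  [4,6] S\(S/N)   <
    [4,5] "often" : N
    [5,6] "under" : (S\(S/N))\N

YES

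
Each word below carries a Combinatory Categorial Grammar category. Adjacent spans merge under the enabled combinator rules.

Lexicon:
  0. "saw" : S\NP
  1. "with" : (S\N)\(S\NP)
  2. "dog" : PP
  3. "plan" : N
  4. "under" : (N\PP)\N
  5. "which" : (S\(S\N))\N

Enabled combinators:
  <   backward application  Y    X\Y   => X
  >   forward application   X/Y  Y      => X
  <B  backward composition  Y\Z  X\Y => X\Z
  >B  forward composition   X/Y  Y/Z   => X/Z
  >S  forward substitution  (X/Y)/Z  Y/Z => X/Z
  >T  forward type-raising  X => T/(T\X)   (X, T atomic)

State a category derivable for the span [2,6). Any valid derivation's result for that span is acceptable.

S\(S\N)

[0,6] S   <
  [0,2] S\N   <
    [0,1] "saw" : S\NP
    [1,2] "with" : (S\N)\(S\NP)
  [2,6] S\(S\N)   <
    [2,5] N   <
      [2,3] "dog" : PP
      [3,5] N\PP   <
        [3,4] "plan" : N
        [4,5] "under" : (N\PP)\N
    [5,6] "which" : (S\(S\N))\N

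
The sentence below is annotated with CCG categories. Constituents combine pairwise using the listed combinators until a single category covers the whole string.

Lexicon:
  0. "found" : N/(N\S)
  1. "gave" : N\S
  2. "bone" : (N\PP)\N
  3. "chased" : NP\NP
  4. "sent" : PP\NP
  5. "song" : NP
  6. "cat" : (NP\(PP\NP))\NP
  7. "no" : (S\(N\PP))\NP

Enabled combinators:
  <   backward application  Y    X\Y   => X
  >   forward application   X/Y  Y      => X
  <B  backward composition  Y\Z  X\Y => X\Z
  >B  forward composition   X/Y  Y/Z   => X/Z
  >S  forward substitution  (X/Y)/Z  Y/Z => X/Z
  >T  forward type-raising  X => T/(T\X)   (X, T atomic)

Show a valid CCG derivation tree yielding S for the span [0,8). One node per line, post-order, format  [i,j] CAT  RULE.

[0,8] S   <
  [0,3] N\PP   <
    [0,2] N   >
      [0,1] "found" : N/(N\S)
      [1,2] "gave" : N\S
    [2,3] "bone" : (N\PP)\N
  [3,8] S\(N\PP)   <
    [3,7] NP   <
      [3,5] PP\NP   <B
        [3,4] "chased" : NP\NP
        [4,5] "sent" : PP\NP
      [5,7] NP\(PP\NP)   <
        [5,6] "song" : NP
        [6,7] "cat" : (NP\(PP\NP))\NP
    [7,8] "no" : (S\(N\PP))\NP

[0,1] N/(N\S)  lex  "found"
[1,2] N\S  lex  "gave"
[0,2] N  >  k=1
[2,3] (N\PP)\N  lex  "bone"
[0,3] N\PP  <  k=2
[3,4] NP\NP  lex  "chased"
[4,5] PP\NP  lex  "sent"
[3,5] PP\NP  <B  k=4
[5,6] NP  lex  "song"
[6,7] (NP\(PP\NP))\NP  lex  "cat"
[5,7] NP\(PP\NP)  <  k=6
[3,7] NP  <  k=5
[7,8] (S\(N\PP))\NP  lex  "no"
[3,8] S\(N\PP)  <  k=7
[0,8] S  <  k=3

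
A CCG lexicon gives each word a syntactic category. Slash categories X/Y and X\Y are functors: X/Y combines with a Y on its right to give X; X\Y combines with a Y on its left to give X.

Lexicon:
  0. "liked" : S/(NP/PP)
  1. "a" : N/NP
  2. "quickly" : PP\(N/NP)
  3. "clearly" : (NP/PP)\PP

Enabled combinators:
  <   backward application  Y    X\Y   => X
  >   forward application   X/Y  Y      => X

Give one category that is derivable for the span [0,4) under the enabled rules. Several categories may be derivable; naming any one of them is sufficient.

S

[0,4] S   >
  [0,1] "liked" : S/(NP/PP)
  [1,4] NP/PP   <
    [1,3] PP   <
      [1,2] "a" : N/NP
      [2,3] "quickly" : PP\(N/NP)
    [3,4] "clearly" : (NP/PP)\PP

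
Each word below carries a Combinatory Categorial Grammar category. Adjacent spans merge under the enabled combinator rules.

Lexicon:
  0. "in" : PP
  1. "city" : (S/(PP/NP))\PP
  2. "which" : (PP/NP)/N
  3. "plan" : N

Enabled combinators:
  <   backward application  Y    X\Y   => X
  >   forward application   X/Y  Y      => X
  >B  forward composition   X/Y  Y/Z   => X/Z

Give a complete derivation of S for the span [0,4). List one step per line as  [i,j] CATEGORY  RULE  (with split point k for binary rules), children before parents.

[0,1] PP  lex  "in"
[1,2] (S/(PP/NP))\PP  lex  "city"
[0,2] S/(PP/NP)  <  k=1
[2,3] (PP/NP)/N  lex  "which"
[3,4] N  lex  "plan"
[2,4] PP/NP  >  k=3
[0,4] S  >  k=2

[0,4] S   >
  [0,2] S/(PP/NP)   <
    [0,1] "in" : PP
    [1,2] "city" : (S/(PP/NP))\PP
  [2,4] PP/NP   >
    [2,3] "which" : (PP/NP)/N
    [3,4] "plan" : N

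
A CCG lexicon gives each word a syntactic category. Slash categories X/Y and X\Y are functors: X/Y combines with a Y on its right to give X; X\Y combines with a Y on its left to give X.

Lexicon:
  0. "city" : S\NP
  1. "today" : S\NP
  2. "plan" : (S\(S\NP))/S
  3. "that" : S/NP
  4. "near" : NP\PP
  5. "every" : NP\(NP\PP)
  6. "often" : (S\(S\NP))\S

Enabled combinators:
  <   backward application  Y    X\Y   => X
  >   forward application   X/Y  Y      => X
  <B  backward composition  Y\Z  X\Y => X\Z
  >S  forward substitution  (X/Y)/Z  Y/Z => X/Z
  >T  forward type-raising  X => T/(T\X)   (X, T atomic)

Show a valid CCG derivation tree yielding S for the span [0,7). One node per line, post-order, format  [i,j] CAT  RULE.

[0,7] S   <
  [0,1] "city" : S\NP
  [1,7] S\(S\NP)   <
    [1,6] S   <
      [1,2] "today" : S\NP
      [2,6] S\(S\NP)   >
        [2,3] "plan" : (S\(S\NP))/S
        [3,6] S   >
          [3,4] "that" : S/NP
          [4,6] NP   <
            [4,5] "near" : NP\PP
            [5,6] "every" : NP\(NP\PP)
    [6,7] "often" : (S\(S\NP))\S

[0,1] S\NP  lex  "city"
[1,2] S\NP  lex  "today"
[2,3] (S\(S\NP))/S  lex  "plan"
[3,4] S/NP  lex  "that"
[4,5] NP\PP  lex  "near"
[5,6] NP\(NP\PP)  lex  "every"
[4,6] NP  <  k=5
[3,6] S  >  k=4
[2,6] S\(S\NP)  >  k=3
[1,6] S  <  k=2
[6,7] (S\(S\NP))\S  lex  "often"
[1,7] S\(S\NP)  <  k=6
[0,7] S  <  k=1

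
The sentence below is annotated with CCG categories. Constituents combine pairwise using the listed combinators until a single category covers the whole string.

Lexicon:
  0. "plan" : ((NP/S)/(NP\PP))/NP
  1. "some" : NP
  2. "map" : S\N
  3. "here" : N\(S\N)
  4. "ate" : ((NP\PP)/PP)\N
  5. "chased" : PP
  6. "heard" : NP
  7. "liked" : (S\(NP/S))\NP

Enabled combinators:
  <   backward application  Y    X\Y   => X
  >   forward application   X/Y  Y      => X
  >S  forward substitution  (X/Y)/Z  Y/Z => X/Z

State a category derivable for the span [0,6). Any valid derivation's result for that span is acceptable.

[0,8] S   <
  [0,6] NP/S   >
    [0,2] (NP/S)/(NP\PP)   >
      [0,1] "plan" : ((NP/S)/(NP\PP))/NP
      [1,2] "some" : NP
    [2,6] NP\PP   >
      [2,5] (NP\PP)/PP   <
        [2,4] N   <
          [2,3] "map" : S\N
          [3,4] "here" : N\(S\N)
        [4,5] "ate" : ((NP\PP)/PP)\N
      [5,6] "chased" : PP
  [6,8] S\(NP/S)   <
    [6,7] "heard" : NP
    [7,8] "liked" : (S\(NP/S))\NP

NP/S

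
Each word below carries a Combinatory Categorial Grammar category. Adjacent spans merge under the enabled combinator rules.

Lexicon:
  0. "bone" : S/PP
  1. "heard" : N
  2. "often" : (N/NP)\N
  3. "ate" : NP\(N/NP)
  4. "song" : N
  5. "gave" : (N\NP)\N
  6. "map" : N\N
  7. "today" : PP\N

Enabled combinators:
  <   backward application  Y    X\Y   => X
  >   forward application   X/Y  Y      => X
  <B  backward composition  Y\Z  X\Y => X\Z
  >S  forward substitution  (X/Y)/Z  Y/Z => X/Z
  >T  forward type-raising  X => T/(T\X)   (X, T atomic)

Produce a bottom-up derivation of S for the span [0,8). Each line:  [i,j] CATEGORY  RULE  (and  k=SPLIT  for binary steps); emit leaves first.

[0,1] S/PP  lex  "bone"
[1,2] N  lex  "heard"
[2,3] (N/NP)\N  lex  "often"
[3,4] NP\(N/NP)  lex  "ate"
[2,4] NP\N  <B  k=3
[1,4] NP  <  k=2
[4,5] N  lex  "song"
[5,6] (N\NP)\N  lex  "gave"
[4,6] N\NP  <  k=5
[1,6] N  <  k=4
[6,7] N\N  lex  "map"
[7,8] PP\N  lex  "today"
[6,8] PP\N  <B  k=7
[1,8] PP  <  k=6
[0,8] S  >  k=1

[0,8] S   >
  [0,1] "bone" : S/PP
  [1,8] PP   <
    [1,6] N   <
      [1,4] NP   <
        [1,2] "heard" : N
        [2,4] NP\N   <B
          [2,3] "often" : (N/NP)\N
          [3,4] "ate" : NP\(N/NP)
      [4,6] N\NP   <
        [4,5] "song" : N
        [5,6] "gave" : (N\NP)\N
    [6,8] PP\N   <B
      [6,7] "map" : N\N
      [7,8] "today" : PP\N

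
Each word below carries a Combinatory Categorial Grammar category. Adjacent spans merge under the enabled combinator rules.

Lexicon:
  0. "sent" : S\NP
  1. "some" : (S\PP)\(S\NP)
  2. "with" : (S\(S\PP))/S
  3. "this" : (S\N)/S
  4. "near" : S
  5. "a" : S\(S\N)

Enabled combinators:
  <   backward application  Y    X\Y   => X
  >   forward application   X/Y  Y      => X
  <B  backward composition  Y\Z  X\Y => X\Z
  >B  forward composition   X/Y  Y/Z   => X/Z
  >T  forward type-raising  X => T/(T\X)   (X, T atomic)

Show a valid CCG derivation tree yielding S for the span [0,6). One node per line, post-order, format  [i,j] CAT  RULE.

[0,6] S   <
  [0,2] S\PP   <
    [0,1] "sent" : S\NP
    [1,2] "some" : (S\PP)\(S\NP)
  [2,6] S\(S\PP)   >
    [2,3] "with" : (S\(S\PP))/S
    [3,6] S   <
      [3,5] S\N   >
        [3,4] "this" : (S\N)/S
        [4,5] "near" : S
      [5,6] "a" : S\(S\N)

[0,1] S\NP  lex  "sent"
[1,2] (S\PP)\(S\NP)  lex  "some"
[0,2] S\PP  <  k=1
[2,3] (S\(S\PP))/S  lex  "with"
[3,4] (S\N)/S  lex  "this"
[4,5] S  lex  "near"
[3,5] S\N  >  k=4
[5,6] S\(S\N)  lex  "a"
[3,6] S  <  k=5
[2,6] S\(S\PP)  >  k=3
[0,6] S  <  k=2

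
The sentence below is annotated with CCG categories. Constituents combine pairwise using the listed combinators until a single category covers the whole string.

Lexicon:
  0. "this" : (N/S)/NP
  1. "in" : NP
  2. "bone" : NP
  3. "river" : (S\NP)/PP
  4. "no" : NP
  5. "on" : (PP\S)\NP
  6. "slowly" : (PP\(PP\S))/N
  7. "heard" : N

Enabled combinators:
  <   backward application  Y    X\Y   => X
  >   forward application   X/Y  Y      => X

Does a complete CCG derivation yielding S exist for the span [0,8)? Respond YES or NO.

(N/S)/NP NP NP (S\NP)/PP NP (PP\S)\NP (PP\(PP\S))/N N
CKY chart[0,8] = {N}; S ∉ chart

NO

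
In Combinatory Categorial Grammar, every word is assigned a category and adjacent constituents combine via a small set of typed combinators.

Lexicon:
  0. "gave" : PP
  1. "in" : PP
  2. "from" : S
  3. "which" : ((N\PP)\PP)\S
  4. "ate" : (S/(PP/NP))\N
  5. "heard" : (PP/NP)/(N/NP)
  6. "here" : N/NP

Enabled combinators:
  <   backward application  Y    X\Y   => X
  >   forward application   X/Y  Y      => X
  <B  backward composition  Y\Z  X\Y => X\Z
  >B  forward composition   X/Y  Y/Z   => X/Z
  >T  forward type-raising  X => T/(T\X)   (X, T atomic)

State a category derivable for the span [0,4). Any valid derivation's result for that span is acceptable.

[0,7] S   >
  [0,5] S/(PP/NP)   <
    [0,4] N   <
      [0,1] "gave" : PP
      [1,4] N\PP   <
        [1,2] "in" : PP
        [2,4] (N\PP)\PP   <
          [2,3] "from" : S
          [3,4] "which" : ((N\PP)\PP)\S
    [4,5] "ate" : (S/(PP/NP))\N
  [5,7] PP/NP   >
    [5,6] "heard" : (PP/NP)/(N/NP)
    [6,7] "here" : N/NP

N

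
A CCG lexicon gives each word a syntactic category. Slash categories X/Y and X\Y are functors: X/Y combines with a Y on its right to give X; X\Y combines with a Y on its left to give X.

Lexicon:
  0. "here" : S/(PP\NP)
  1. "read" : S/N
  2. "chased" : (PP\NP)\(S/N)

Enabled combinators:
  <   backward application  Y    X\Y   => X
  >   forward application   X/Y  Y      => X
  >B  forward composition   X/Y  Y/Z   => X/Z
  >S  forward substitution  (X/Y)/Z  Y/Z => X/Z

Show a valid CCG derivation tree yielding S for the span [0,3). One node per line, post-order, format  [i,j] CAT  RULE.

[0,3] S   >
  [0,1] "here" : S/(PP\NP)
  [1,3] PP\NP   <
    [1,2] "read" : S/N
    [2,3] "chased" : (PP\NP)\(S/N)

[0,1] S/(PP\NP)  lex  "here"
[1,2] S/N  lex  "read"
[2,3] (PP\NP)\(S/N)  lex  "chased"
[1,3] PP\NP  <  k=2
[0,3] S  >  k=1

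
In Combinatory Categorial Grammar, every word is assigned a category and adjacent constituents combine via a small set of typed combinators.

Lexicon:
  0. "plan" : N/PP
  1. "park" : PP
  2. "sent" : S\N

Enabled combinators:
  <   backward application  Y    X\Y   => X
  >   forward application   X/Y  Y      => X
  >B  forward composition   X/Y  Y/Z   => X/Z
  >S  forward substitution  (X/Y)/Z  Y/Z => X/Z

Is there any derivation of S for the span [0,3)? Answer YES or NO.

[0,3] S   <
  [0,2] N   >
    [0,1] "plan" : N/PP
    [1,2] "park" : PP
  [2,3] "sent" : S\N

YES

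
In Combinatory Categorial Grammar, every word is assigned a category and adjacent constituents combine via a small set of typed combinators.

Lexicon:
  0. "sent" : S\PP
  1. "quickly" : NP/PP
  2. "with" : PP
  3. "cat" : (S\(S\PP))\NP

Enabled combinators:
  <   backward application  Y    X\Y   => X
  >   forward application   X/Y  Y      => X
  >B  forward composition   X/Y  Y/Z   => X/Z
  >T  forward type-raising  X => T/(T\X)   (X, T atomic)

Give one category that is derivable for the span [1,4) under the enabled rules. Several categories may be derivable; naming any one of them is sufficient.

S\(S\PP)

[0,4] S   <
  [0,1] "sent" : S\PP
  [1,4] S\(S\PP)   <
    [1,3] NP   >
      [1,2] "quickly" : NP/PP
      [2,3] "with" : PP
    [3,4] "cat" : (S\(S\PP))\NP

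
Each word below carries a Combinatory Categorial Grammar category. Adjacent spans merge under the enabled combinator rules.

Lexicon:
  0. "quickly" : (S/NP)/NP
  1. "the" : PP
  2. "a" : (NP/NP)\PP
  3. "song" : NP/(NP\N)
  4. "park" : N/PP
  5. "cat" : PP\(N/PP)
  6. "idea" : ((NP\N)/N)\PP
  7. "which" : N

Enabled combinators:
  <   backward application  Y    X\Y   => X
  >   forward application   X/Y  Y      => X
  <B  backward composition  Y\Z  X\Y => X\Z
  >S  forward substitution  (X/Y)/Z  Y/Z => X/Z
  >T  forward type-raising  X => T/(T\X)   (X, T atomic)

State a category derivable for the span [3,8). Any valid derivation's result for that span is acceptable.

NP

[0,8] S   >
  [0,3] S/NP   >S
    [0,1] "quickly" : (S/NP)/NP
    [1,3] NP/NP   <
      [1,2] "the" : PP
      [2,3] "a" : (NP/NP)\PP
  [3,8] NP   >
    [3,4] "song" : NP/(NP\N)
    [4,8] NP\N   >
      [4,7] (NP\N)/N   <
        [4,6] PP   <
          [4,5] "park" : N/PP
          [5,6] "cat" : PP\(N/PP)
        [6,7] "idea" : ((NP\N)/N)\PP
      [7,8] "which" : N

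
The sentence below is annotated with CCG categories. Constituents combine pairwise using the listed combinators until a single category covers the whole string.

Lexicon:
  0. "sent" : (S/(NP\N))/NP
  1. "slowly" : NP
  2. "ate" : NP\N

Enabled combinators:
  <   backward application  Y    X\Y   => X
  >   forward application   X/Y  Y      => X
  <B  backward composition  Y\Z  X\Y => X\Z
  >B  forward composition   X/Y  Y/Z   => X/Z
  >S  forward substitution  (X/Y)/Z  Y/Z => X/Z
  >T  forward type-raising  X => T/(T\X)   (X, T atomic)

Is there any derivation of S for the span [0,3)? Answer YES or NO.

YES

[0,3] S   >
  [0,2] S/(NP\N)   >
    [0,1] "sent" : (S/(NP\N))/NP
    [1,2] "slowly" : NP
  [2,3] "ate" : NP\N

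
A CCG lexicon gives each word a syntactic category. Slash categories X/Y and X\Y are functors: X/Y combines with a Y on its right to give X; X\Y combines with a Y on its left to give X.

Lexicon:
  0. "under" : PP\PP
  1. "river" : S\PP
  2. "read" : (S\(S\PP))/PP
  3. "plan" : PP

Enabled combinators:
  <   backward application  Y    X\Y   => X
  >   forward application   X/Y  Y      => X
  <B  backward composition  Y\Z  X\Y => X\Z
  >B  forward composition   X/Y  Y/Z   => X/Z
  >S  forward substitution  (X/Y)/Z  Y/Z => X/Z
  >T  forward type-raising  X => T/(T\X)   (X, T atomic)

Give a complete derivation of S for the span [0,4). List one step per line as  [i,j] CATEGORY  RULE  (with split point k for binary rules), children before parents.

[0,1] PP\PP  lex  "under"
[1,2] S\PP  lex  "river"
[0,2] S\PP  <B  k=1
[2,3] (S\(S\PP))/PP  lex  "read"
[3,4] PP  lex  "plan"
[2,4] S\(S\PP)  >  k=3
[0,4] S  <  k=2

[0,4] S   <
  [0,2] S\PP   <B
    [0,1] "under" : PP\PP
    [1,2] "river" : S\PP
  [2,4] S\(S\PP)   >
    [2,3] "read" : (S\(S\PP))/PP
    [3,4] "plan" : PP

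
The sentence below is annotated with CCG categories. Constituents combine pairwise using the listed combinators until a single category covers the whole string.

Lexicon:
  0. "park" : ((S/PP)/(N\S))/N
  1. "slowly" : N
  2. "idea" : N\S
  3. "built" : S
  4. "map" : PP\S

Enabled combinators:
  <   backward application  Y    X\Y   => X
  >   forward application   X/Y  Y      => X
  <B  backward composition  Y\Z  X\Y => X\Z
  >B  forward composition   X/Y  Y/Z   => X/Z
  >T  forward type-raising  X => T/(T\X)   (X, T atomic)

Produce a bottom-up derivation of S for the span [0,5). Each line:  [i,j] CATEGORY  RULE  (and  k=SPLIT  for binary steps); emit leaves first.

[0,1] ((S/PP)/(N\S))/N  lex  "park"
[1,2] N  lex  "slowly"
[0,2] (S/PP)/(N\S)  >  k=1
[2,3] N\S  lex  "idea"
[0,3] S/PP  >  k=2
[3,4] S  lex  "built"
[3,4] PP/(PP\S)  >T
[4,5] PP\S  lex  "map"
[3,5] PP  >  k=4
[0,5] S  >  k=3

[0,5] S   >
  [0,3] S/PP   >
    [0,2] (S/PP)/(N\S)   >
      [0,1] "park" : ((S/PP)/(N\S))/N
      [1,2] "slowly" : N
    [2,3] "idea" : N\S
  [3,5] PP   >
    [3,4] PP/(PP\S)   >T
      [3,4] "built" : S
    [4,5] "map" : PP\S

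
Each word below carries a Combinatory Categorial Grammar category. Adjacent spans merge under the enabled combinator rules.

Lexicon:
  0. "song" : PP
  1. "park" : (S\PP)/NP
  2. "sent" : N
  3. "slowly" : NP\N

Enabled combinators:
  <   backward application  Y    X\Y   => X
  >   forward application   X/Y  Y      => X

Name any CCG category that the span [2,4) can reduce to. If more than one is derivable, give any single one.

NP

[0,4] S   <
  [0,1] "song" : PP
  [1,4] S\PP   >
    [1,2] "park" : (S\PP)/NP
    [2,4] NP   <
      [2,3] "sent" : N
      [3,4] "slowly" : NP\N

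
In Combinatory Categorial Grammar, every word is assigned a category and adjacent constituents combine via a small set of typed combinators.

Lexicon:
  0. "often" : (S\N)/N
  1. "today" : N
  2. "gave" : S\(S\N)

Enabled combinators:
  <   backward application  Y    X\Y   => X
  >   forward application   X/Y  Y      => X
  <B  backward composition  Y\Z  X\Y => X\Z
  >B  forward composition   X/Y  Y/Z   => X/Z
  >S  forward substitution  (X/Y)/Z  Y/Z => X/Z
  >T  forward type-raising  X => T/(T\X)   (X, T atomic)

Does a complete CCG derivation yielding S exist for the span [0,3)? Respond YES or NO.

YES

[0,3] S   <
  [0,2] S\N   >
    [0,1] "often" : (S\N)/N
    [1,2] "today" : N
  [2,3] "gave" : S\(S\N)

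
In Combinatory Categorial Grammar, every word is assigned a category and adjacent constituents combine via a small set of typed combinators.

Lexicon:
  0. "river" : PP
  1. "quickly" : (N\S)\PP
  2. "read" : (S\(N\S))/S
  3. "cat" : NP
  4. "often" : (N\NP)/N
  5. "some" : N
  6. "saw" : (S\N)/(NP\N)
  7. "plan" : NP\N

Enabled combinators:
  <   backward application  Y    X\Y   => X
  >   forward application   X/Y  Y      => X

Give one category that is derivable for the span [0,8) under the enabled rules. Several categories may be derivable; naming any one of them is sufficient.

[0,8] S   <
  [0,2] N\S   <
    [0,1] "river" : PP
    [1,2] "quickly" : (N\S)\PP
  [2,8] S\(N\S)   >
    [2,3] "read" : (S\(N\S))/S
    [3,8] S   <
      [3,6] N   <
        [3,4] "cat" : NP
        [4,6] N\NP   >
          [4,5] "often" : (N\NP)/N
          [5,6] "some" : N
      [6,8] S\N   >
        [6,7] "saw" : (S\N)/(NP\N)
        [7,8] "plan" : NP\N

S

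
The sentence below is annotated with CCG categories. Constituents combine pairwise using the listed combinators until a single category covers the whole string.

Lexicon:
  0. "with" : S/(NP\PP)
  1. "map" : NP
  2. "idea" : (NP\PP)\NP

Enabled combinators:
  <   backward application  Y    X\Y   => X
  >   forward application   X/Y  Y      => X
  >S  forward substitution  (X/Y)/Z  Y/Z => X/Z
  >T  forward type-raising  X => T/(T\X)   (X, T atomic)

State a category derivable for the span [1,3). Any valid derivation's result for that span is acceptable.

NP\PP

[0,3] S   >
  [0,1] "with" : S/(NP\PP)
  [1,3] NP\PP   <
    [1,2] "map" : NP
    [2,3] "idea" : (NP\PP)\NP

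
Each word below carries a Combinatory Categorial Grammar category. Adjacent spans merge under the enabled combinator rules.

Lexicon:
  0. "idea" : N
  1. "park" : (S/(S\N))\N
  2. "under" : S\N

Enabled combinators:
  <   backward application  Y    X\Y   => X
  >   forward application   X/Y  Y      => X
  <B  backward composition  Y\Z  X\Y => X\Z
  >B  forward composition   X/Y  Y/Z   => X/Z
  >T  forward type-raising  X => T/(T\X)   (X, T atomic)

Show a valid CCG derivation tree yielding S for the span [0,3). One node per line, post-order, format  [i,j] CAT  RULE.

[0,3] S   >
  [0,2] S/(S\N)   <
    [0,1] "idea" : N
    [1,2] "park" : (S/(S\N))\N
  [2,3] "under" : S\N

[0,1] N  lex  "idea"
[1,2] (S/(S\N))\N  lex  "park"
[0,2] S/(S\N)  <  k=1
[2,3] S\N  lex  "under"
[0,3] S  >  k=2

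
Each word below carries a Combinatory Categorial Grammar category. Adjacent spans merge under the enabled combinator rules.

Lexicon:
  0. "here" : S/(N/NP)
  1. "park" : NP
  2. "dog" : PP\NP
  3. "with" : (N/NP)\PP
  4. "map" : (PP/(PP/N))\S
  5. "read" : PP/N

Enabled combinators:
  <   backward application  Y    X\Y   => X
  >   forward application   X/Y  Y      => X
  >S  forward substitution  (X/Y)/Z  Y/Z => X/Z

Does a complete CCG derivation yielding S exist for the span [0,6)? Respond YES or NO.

S/(N/NP) NP PP\NP (N/NP)\PP (PP/(PP/N))\S PP/N
CKY chart[0,6] = {PP}; S ∉ chart

NO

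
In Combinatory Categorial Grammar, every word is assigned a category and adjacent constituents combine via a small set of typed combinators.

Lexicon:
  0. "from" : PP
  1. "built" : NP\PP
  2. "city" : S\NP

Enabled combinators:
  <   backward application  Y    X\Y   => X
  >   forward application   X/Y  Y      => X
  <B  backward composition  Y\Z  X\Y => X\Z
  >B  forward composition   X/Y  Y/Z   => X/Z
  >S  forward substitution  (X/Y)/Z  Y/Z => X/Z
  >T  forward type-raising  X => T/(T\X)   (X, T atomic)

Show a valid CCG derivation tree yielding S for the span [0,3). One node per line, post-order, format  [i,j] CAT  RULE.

[0,3] S   >
  [0,1] S/(S\PP)   >T
    [0,1] "from" : PP
  [1,3] S\PP   <B
    [1,2] "built" : NP\PP
    [2,3] "city" : S\NP

[0,1] PP  lex  "from"
[0,1] S/(S\PP)  >T
[1,2] NP\PP  lex  "built"
[2,3] S\NP  lex  "city"
[1,3] S\PP  <B  k=2
[0,3] S  >  k=1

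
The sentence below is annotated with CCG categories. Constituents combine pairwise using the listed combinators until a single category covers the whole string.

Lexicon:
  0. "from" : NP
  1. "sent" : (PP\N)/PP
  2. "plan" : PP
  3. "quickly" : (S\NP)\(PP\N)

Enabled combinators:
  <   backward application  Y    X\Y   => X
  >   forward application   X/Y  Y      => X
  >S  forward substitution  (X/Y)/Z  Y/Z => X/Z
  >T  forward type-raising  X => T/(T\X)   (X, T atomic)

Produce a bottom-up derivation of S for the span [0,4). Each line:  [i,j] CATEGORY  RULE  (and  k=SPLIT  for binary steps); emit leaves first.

[0,4] S   <
  [0,1] "from" : NP
  [1,4] S\NP   <
    [1,3] PP\N   >
      [1,2] "sent" : (PP\N)/PP
      [2,3] "plan" : PP
    [3,4] "quickly" : (S\NP)\(PP\N)

[0,1] NP  lex  "from"
[1,2] (PP\N)/PP  lex  "sent"
[2,3] PP  lex  "plan"
[1,3] PP\N  >  k=2
[3,4] (S\NP)\(PP\N)  lex  "quickly"
[1,4] S\NP  <  k=3
[0,4] S  <  k=1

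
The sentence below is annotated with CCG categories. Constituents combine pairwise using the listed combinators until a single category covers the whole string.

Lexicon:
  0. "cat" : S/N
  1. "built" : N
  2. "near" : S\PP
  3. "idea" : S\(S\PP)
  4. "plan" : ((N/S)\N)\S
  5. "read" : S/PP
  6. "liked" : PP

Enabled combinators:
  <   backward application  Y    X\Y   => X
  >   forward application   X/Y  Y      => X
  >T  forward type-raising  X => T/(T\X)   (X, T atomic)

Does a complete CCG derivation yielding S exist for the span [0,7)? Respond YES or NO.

[0,7] S   >
  [0,1] "cat" : S/N
  [1,7] N   >
    [1,5] N/S   <
      [1,2] "built" : N
      [2,5] (N/S)\N   <
        [2,4] S   <
          [2,3] "near" : S\PP
          [3,4] "idea" : S\(S\PP)
        [4,5] "plan" : ((N/S)\N)\S
    [5,7] S   >
      [5,6] "read" : S/PP
      [6,7] "liked" : PP

YES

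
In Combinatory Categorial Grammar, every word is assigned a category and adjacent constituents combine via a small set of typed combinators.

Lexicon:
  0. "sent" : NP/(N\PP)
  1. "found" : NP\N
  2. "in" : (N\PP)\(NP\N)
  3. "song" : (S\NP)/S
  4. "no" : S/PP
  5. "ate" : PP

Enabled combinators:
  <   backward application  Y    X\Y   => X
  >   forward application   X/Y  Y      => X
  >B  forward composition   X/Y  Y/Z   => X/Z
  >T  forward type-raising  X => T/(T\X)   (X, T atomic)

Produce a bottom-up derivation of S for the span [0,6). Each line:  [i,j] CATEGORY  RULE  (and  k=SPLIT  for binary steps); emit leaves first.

[0,6] S   <
  [0,3] NP   >
    [0,1] "sent" : NP/(N\PP)
    [1,3] N\PP   <
      [1,2] "found" : NP\N
      [2,3] "in" : (N\PP)\(NP\N)
  [3,6] S\NP   >
    [3,4] "song" : (S\NP)/S
    [4,6] S   >
      [4,5] "no" : S/PP
      [5,6] "ate" : PP

[0,1] NP/(N\PP)  lex  "sent"
[1,2] NP\N  lex  "found"
[2,3] (N\PP)\(NP\N)  lex  "in"
[1,3] N\PP  <  k=2
[0,3] NP  >  k=1
[3,4] (S\NP)/S  lex  "song"
[4,5] S/PP  lex  "no"
[5,6] PP  lex  "ate"
[4,6] S  >  k=5
[3,6] S\NP  >  k=4
[0,6] S  <  k=3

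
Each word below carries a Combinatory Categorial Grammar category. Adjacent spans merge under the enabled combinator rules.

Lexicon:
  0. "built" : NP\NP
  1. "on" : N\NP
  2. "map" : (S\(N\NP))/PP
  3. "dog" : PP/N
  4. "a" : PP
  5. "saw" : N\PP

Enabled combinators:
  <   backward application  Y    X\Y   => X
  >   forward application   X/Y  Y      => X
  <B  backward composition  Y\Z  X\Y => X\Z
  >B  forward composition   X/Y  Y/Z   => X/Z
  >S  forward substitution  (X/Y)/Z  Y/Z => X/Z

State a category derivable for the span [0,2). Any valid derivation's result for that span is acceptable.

[0,6] S   <
  [0,2] N\NP   <B
    [0,1] "built" : NP\NP
    [1,2] "on" : N\NP
  [2,6] S\(N\NP)   >
    [2,3] "map" : (S\(N\NP))/PP
    [3,6] PP   >
      [3,4] "dog" : PP/N
      [4,6] N   <
        [4,5] "a" : PP
        [5,6] "saw" : N\PP

N\NP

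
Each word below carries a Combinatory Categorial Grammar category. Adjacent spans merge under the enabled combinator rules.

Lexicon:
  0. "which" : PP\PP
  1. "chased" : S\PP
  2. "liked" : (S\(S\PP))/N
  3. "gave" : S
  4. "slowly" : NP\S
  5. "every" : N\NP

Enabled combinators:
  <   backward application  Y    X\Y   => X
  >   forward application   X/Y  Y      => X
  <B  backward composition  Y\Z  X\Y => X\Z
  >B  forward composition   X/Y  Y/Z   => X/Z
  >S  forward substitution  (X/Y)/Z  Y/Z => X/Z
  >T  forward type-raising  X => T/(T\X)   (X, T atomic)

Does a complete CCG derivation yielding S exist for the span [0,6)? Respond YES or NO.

YES

[0,6] S   <
  [0,2] S\PP   <B
    [0,1] "which" : PP\PP
    [1,2] "chased" : S\PP
  [2,6] S\(S\PP)   >
    [2,3] "liked" : (S\(S\PP))/N
    [3,6] N   >
      [3,4] N/(N\S)   >T
        [3,4] "gave" : S
      [4,6] N\S   <B
        [4,5] "slowly" : NP\S
        [5,6] "every" : N\NP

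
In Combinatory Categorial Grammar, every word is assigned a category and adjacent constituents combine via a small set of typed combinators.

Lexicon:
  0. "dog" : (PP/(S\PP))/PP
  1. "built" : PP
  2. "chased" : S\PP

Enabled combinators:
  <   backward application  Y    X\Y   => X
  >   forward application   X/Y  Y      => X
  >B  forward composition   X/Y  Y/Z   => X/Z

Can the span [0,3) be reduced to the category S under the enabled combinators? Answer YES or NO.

NO

(PP/(S\PP))/PP PP S\PP
CKY chart[0,3] = {PP}; S ∉ chart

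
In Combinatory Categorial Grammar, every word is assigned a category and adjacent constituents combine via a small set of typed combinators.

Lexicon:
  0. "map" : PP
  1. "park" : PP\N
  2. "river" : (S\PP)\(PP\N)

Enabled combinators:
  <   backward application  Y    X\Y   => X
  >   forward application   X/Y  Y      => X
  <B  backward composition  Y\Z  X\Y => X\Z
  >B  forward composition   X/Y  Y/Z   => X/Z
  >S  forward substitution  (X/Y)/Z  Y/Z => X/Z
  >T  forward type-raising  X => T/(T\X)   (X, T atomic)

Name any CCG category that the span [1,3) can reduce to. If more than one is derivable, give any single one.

S\PP

[0,3] S   >
  [0,1] S/(S\PP)   >T
    [0,1] "map" : PP
  [1,3] S\PP   <
    [1,2] "park" : PP\N
    [2,3] "river" : (S\PP)\(PP\N)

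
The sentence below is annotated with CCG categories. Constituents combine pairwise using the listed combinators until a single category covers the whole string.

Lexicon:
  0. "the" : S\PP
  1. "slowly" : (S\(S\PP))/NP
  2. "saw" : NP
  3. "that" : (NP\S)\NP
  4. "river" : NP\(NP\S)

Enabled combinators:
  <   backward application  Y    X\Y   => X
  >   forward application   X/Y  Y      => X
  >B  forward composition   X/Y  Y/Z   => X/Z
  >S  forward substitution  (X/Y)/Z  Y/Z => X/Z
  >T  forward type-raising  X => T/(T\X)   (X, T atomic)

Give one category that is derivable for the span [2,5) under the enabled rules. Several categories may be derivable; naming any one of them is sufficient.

NP

[0,5] S   <
  [0,1] "the" : S\PP
  [1,5] S\(S\PP)   >
    [1,2] "slowly" : (S\(S\PP))/NP
    [2,5] NP   <
      [2,4] NP\S   <
        [2,3] "saw" : NP
        [3,4] "that" : (NP\S)\NP
      [4,5] "river" : NP\(NP\S)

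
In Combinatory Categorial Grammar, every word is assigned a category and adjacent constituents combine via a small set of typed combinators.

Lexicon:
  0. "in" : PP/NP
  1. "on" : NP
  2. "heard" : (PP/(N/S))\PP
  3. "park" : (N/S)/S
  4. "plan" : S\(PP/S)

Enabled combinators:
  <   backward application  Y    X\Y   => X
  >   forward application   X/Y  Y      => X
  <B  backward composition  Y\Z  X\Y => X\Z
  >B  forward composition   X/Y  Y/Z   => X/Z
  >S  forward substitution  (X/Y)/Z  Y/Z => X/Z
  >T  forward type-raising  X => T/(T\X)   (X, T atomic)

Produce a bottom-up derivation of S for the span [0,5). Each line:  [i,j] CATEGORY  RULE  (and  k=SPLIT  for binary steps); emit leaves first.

[0,1] PP/NP  lex  "in"
[1,2] NP  lex  "on"
[0,2] PP  >  k=1
[2,3] (PP/(N/S))\PP  lex  "heard"
[0,3] PP/(N/S)  <  k=2
[3,4] (N/S)/S  lex  "park"
[0,4] PP/S  >B  k=3
[4,5] S\(PP/S)  lex  "plan"
[0,5] S  <  k=4

[0,5] S   <
  [0,4] PP/S   >B
    [0,3] PP/(N/S)   <
      [0,2] PP   >
        [0,1] "in" : PP/NP
        [1,2] "on" : NP
      [2,3] "heard" : (PP/(N/S))\PP
    [3,4] "park" : (N/S)/S
  [4,5] "plan" : S\(PP/S)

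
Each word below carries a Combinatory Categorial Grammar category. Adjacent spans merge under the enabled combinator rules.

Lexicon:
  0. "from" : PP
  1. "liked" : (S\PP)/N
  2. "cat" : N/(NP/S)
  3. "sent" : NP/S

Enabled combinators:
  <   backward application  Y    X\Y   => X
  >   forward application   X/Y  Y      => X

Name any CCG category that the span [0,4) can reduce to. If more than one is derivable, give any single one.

[0,4] S   <
  [0,1] "from" : PP
  [1,4] S\PP   >
    [1,2] "liked" : (S\PP)/N
    [2,4] N   >
      [2,3] "cat" : N/(NP/S)
      [3,4] "sent" : NP/S

S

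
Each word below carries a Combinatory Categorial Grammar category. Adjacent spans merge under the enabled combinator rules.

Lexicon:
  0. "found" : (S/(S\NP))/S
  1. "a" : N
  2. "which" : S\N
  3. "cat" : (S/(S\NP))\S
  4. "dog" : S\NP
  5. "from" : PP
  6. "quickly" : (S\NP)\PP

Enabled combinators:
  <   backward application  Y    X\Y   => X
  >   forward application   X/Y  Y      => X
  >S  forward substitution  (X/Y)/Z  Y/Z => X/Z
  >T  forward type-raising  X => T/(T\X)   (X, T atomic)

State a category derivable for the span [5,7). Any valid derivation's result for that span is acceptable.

S\NP

[0,7] S   >
  [0,5] S/(S\NP)   >
    [0,1] "found" : (S/(S\NP))/S
    [1,5] S   >
      [1,4] S/(S\NP)   <
        [1,3] S   <
          [1,2] "a" : N
          [2,3] "which" : S\N
        [3,4] "cat" : (S/(S\NP))\S
      [4,5] "dog" : S\NP
  [5,7] S\NP   <
    [5,6] "from" : PP
    [6,7] "quickly" : (S\NP)\PP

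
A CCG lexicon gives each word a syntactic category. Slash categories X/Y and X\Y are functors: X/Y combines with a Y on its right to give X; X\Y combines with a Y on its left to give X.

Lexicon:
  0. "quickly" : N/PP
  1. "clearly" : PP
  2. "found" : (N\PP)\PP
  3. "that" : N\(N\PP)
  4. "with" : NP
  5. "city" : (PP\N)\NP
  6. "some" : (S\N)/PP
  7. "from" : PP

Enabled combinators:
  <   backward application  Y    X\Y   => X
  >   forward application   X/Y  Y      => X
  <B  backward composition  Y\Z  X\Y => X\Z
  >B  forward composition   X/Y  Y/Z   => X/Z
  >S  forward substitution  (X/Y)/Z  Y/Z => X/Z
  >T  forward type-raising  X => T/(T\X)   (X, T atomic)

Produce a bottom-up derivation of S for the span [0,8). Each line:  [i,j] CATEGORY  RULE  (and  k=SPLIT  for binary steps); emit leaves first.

[0,1] N/PP  lex  "quickly"
[1,2] PP  lex  "clearly"
[2,3] (N\PP)\PP  lex  "found"
[1,3] N\PP  <  k=2
[3,4] N\(N\PP)  lex  "that"
[1,4] N  <  k=3
[4,5] NP  lex  "with"
[5,6] (PP\N)\NP  lex  "city"
[4,6] PP\N  <  k=5
[1,6] PP  <  k=4
[0,6] N  >  k=1
[6,7] (S\N)/PP  lex  "some"
[7,8] PP  lex  "from"
[6,8] S\N  >  k=7
[0,8] S  <  k=6

[0,8] S   <
  [0,6] N   >
    [0,1] "quickly" : N/PP
    [1,6] PP   <
      [1,4] N   <
        [1,3] N\PP   <
          [1,2] "clearly" : PP
          [2,3] "found" : (N\PP)\PP
        [3,4] "that" : N\(N\PP)
      [4,6] PP\N   <
        [4,5] "with" : NP
        [5,6] "city" : (PP\N)\NP
  [6,8] S\N   >
    [6,7] "some" : (S\N)/PP
    [7,8] "from" : PP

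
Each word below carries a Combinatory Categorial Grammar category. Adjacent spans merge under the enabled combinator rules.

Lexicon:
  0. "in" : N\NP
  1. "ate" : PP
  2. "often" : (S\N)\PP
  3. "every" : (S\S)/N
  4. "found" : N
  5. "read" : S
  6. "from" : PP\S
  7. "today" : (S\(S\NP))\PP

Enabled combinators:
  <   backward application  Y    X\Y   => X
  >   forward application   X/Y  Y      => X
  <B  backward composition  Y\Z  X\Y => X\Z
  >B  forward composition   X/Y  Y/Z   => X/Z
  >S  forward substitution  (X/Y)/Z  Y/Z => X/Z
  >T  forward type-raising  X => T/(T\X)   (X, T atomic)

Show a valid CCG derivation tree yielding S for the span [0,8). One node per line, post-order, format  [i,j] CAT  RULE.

[0,8] S   <
  [0,5] S\NP   <B
    [0,1] "in" : N\NP
    [1,5] S\N   <B
      [1,3] S\N   <
        [1,2] "ate" : PP
        [2,3] "often" : (S\N)\PP
      [3,5] S\S   >
        [3,4] "every" : (S\S)/N
        [4,5] "found" : N
  [5,8] S\(S\NP)   <
    [5,7] PP   <
      [5,6] "read" : S
      [6,7] "from" : PP\S
    [7,8] "today" : (S\(S\NP))\PP

[0,1] N\NP  lex  "in"
[1,2] PP  lex  "ate"
[2,3] (S\N)\PP  lex  "often"
[1,3] S\N  <  k=2
[3,4] (S\S)/N  lex  "every"
[4,5] N  lex  "found"
[3,5] S\S  >  k=4
[1,5] S\N  <B  k=3
[0,5] S\NP  <B  k=1
[5,6] S  lex  "read"
[6,7] PP\S  lex  "from"
[5,7] PP  <  k=6
[7,8] (S\(S\NP))\PP  lex  "today"
[5,8] S\(S\NP)  <  k=7
[0,8] S  <  k=5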